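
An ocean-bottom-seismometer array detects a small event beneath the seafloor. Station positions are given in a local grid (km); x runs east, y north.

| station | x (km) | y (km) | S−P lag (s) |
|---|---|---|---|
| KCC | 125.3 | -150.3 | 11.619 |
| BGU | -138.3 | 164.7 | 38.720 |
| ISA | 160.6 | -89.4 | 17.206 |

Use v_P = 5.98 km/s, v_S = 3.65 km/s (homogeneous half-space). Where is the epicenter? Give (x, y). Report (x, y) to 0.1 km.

Distance from S−P lag: d = Δt · v_P v_S / (v_P − v_S) = Δt · (5.98·3.65)/(5.98−3.65) ≈ 9.3678·Δt.
So d_KCC = 108.84, d_BGU = 362.72, d_ISA = 161.18 km.
Circle about each station: (x − 125.3)² + (y + 150.3)² = 108.84²; (x + 138.3)² + (y − 164.7)² = 362.72²; (x − 160.6)² + (y + 89.4)² = 161.18².
Subtracting pairs of circle equations eliminates x²+y² and gives linear equations (the radical axes):
-527.2 x + 630.0 y = -111756.85
70.6 x + 121.8 y = -18638.31
Solving the 2×2 system: x ≈ 17.2, y ≈ -163.0 km.

x ≈ 17.2 km, y ≈ -163.0 km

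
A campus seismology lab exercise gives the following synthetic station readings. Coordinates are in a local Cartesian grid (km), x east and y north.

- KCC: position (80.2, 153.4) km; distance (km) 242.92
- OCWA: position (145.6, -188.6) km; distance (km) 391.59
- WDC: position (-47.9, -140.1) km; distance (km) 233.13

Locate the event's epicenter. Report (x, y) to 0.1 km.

Circle about each station: (x − 80.2)² + (y − 153.4)² = 242.92²; (x − 145.6)² + (y + 188.6)² = 391.59²; (x + 47.9)² + (y + 140.1)² = 233.13².
Subtracting pairs of circle equations eliminates x²+y² and gives linear equations (the radical axes):
130.8 x − 684.0 y = -67526.88
-256.2 x − 587.0 y = -3380.65
Solving the 2×2 system: x ≈ -148.1, y ≈ 70.4 km.
Check against KCC (with the unrounded x, y): √((x − 80.2)²+(y − 153.4)²) = 242.93 ≈ 242.92 km. ✓

(-148.1, 70.4)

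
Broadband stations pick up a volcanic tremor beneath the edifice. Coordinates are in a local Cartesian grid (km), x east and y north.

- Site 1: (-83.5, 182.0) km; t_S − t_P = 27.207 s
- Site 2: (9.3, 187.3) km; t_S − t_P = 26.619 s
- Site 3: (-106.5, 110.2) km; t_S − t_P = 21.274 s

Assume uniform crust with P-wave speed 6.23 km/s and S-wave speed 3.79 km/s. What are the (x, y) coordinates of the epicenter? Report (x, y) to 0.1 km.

x ≈ -6.6 km, y ≈ -69.8 km

Distance from S−P lag: d = Δt · v_P v_S / (v_P − v_S) = Δt · (6.23·3.79)/(6.23−3.79) ≈ 9.6769·Δt.
So d_Site 1 = 263.28, d_Site 2 = 257.59, d_Site 3 = 205.87 km.
Circle about each station: (x + 83.5)² + (y − 182.0)² = 263.28²; (x − 9.3)² + (y − 187.3)² = 257.59²; (x + 106.5)² + (y − 110.2)² = 205.87².
Subtracting the Site 1 equation from the Site 2 and Site 3 equations removes the quadratic terms:
185.6 x + 10.6 y = -1964.72
-46.0 x − 143.6 y = 10323.94
Solving the 2×2 system: x ≈ -6.6, y ≈ -69.8 km.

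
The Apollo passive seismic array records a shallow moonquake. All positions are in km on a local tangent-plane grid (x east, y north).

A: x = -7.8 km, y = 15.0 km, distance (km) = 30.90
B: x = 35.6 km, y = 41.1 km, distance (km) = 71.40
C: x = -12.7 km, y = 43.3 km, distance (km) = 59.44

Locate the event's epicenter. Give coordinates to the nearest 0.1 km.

Circle about each station: (x + 7.8)² + (y − 15.0)² = 30.90²; (x − 35.6)² + (y − 41.1)² = 71.40²; (x + 12.7)² + (y − 43.3)² = 59.44².
Subtracting the A equation from the B and C equations removes the quadratic terms:
86.8 x + 52.2 y = -1472.42
-9.8 x + 56.6 y = -827.96
Solving the 2×2 system: x ≈ -7.4, y ≈ -15.9 km.

(-7.4, -15.9)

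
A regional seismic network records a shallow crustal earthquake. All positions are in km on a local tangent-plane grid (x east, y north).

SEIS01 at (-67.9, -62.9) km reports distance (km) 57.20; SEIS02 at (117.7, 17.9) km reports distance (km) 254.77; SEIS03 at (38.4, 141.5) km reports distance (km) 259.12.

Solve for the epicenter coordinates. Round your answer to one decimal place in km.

Circle about each station: (x + 67.9)² + (y + 62.9)² = 57.20²; (x − 117.7)² + (y − 17.9)² = 254.77²; (x − 38.4)² + (y − 141.5)² = 259.12².
Subtracting the SEIS01 equation from the SEIS02 and SEIS03 equations removes the quadratic terms:
371.2 x + 161.6 y = -56029.03
212.6 x + 408.8 y = -50941.34
Solving the 2×2 system: x ≈ -125.0, y ≈ -59.6 km.

-125.0 km east, -59.6 km north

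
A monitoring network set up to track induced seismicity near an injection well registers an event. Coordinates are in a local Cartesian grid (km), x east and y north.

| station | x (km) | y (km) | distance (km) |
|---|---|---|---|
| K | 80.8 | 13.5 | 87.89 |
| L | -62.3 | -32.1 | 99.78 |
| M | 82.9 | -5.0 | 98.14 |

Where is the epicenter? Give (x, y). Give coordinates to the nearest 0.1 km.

Circle about each station: (x − 80.8)² + (y − 13.5)² = 87.89²; (x + 62.3)² + (y + 32.1)² = 99.78²; (x − 82.9)² + (y + 5.0)² = 98.14².
Subtracting pairs of circle equations eliminates x²+y² and gives linear equations (the radical axes):
-286.2 x − 91.2 y = -4030.59
4.2 x − 37.0 y = -1720.29
Solving the 2×2 system: x ≈ -0.7, y ≈ 46.4 km.

(-0.7, 46.4)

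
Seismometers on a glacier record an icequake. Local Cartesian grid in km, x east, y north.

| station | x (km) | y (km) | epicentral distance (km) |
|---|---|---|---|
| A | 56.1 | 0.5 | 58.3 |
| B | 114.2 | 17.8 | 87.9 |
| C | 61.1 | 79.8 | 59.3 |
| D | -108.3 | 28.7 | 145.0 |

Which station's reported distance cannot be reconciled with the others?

Solve using three stations at a time. Using A, B, D (subtract circle equations pairwise → linear system) gives (x, y) ≈ (34.4, 54.6).
Distances from that point to each station vs reported:
  A: calculated 58.3 vs reported 58.3 → residual 0.0 km
  B: calculated 87.9 vs reported 87.9 → residual 0.0 km
  C: calculated 36.7 vs reported 59.3 → residual 22.6 km
  D: calculated 145.0 vs reported 145.0 → residual 0.0 km
A, B, D are mutually consistent (residuals ≈ 0); C is off by 22.6 km.

C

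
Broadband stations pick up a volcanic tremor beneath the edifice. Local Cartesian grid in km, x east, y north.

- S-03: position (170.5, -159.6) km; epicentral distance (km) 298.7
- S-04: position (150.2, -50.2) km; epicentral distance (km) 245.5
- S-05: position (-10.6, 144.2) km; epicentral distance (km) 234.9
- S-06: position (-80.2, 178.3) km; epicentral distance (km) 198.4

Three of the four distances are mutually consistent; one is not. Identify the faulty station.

S-05

Solve using three stations at a time. Using S-03, S-04, S-06 (subtract circle equations pairwise → linear system) gives (x, y) ≈ (-93.4, -19.7).
Distances from that point to each station vs reported:
  S-03: calculated 298.7 vs reported 298.7 → residual 0.0 km
  S-04: calculated 245.5 vs reported 245.5 → residual 0.0 km
  S-05: calculated 183.6 vs reported 234.9 → residual 51.3 km
  S-06: calculated 198.4 vs reported 198.4 → residual 0.0 km
S-03, S-04, S-06 are mutually consistent (residuals ≈ 0); S-05 is off by 51.3 km.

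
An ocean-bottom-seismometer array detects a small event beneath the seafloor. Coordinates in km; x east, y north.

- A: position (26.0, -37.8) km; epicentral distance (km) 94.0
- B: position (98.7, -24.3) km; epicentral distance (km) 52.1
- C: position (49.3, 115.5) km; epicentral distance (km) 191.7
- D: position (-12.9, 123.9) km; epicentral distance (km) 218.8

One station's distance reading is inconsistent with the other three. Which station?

Solve using three stations at a time. Using B, C, D (subtract circle equations pairwise → linear system) gives (x, y) ≈ (81.5, -73.5).
Distances from that point to each station vs reported:
  A: calculated 66.0 vs reported 94.0 → residual 28.0 km
  B: calculated 52.1 vs reported 52.1 → residual 0.0 km
  C: calculated 191.7 vs reported 191.7 → residual 0.0 km
  D: calculated 218.8 vs reported 218.8 → residual 0.0 km
B, C, D are mutually consistent (residuals ≈ 0); A is off by 28.0 km.

A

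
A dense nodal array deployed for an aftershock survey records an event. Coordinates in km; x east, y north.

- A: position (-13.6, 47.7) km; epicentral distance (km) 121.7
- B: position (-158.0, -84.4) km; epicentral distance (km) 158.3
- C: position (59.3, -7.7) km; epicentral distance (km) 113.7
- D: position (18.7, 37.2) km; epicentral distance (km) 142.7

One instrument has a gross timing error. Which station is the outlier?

A

Solve using three stations at a time. Using B, C, D (subtract circle equations pairwise → linear system) gives (x, y) ≈ (-0.9, -104.2).
Distances from that point to each station vs reported:
  A: calculated 152.4 vs reported 121.7 → residual 30.7 km
  B: calculated 158.3 vs reported 158.3 → residual 0.0 km
  C: calculated 113.7 vs reported 113.7 → residual 0.0 km
  D: calculated 142.7 vs reported 142.7 → residual 0.0 km
B, C, D are mutually consistent (residuals ≈ 0); A is off by 30.7 km.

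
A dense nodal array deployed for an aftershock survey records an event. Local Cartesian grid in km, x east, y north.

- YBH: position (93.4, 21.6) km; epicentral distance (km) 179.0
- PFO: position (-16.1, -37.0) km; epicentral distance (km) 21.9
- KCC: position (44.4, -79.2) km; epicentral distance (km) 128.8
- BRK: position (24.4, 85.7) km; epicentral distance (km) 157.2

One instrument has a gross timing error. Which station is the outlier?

PFO

Solve using three stations at a time. Using YBH, KCC, BRK (subtract circle equations pairwise → linear system) gives (x, y) ≈ (-76.4, -34.8).
Distances from that point to each station vs reported:
  YBH: calculated 178.9 vs reported 179.0 → residual 0.1 km
  PFO: calculated 60.3 vs reported 21.9 → residual 38.4 km
  KCC: calculated 128.7 vs reported 128.8 → residual 0.1 km
  BRK: calculated 157.1 vs reported 157.2 → residual 0.1 km
YBH, KCC, BRK are mutually consistent (residuals ≈ 0); PFO is off by 38.4 km.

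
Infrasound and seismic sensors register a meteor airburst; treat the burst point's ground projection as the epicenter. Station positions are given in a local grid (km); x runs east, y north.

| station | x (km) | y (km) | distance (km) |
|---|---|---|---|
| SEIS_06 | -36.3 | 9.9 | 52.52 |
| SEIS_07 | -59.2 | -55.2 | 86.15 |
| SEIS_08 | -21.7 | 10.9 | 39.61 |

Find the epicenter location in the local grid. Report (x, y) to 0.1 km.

Circle about each station: (x + 36.3)² + (y − 9.9)² = 52.52²; (x + 59.2)² + (y + 55.2)² = 86.15²; (x + 21.7)² + (y − 10.9)² = 39.61².
Subtracting the SEIS_06 equation from the SEIS_07 and SEIS_08 equations removes the quadratic terms:
-45.8 x − 130.2 y = 472.51
29.2 x + 2.0 y = 363.40
Solving the 2×2 system: x ≈ 13.0, y ≈ -8.2 km.

x ≈ 13.0 km, y ≈ -8.2 km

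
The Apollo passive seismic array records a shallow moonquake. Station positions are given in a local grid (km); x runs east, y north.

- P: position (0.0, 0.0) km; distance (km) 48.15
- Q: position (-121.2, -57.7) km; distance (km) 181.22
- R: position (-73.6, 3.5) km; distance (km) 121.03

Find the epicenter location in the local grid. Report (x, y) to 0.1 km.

47.3 km east, 9.0 km north

Circle about each station: x² + y² = 48.15²; (x + 121.2)² + (y + 57.7)² = 181.22²; (x + 73.6)² + (y − 3.5)² = 121.03².
Subtracting pairs of circle equations eliminates x²+y² and gives linear equations (the radical axes):
-242.4 x − 115.4 y = -12503.54
-147.2 x + 7.0 y = -6900.63
Solving the 2×2 system: x ≈ 47.3, y ≈ 9.0 km.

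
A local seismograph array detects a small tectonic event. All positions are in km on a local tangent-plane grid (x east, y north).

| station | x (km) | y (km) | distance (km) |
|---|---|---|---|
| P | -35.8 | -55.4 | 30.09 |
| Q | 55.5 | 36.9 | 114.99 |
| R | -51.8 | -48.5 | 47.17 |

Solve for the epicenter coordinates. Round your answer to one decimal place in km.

Circle about each station: (x + 35.8)² + (y + 55.4)² = 30.09²; (x − 55.5)² + (y − 36.9)² = 114.99²; (x + 51.8)² + (y + 48.5)² = 47.17².
Subtracting the P equation from the Q and R equations removes the quadratic terms:
182.6 x + 184.6 y = -12226.23
-32.0 x + 13.8 y = -634.91
Solving the 2×2 system: x ≈ -6.1, y ≈ -60.2 km.

-6.1 km east, -60.2 km north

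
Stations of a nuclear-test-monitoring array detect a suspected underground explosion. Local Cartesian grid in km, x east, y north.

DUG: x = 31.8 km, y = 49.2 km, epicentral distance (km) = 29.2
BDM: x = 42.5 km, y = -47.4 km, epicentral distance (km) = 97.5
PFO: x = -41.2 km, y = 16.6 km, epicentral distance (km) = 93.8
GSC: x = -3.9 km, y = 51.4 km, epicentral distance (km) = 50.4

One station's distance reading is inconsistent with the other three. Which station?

DUG

Solve using three stations at a time. Using BDM, PFO, GSC (subtract circle equations pairwise → linear system) gives (x, y) ≈ (46.4, 50.0).
Distances from that point to each station vs reported:
  DUG: calculated 14.6 vs reported 29.2 → residual 14.6 km
  BDM: calculated 97.5 vs reported 97.5 → residual 0.0 km
  PFO: calculated 93.8 vs reported 93.8 → residual 0.0 km
  GSC: calculated 50.3 vs reported 50.4 → residual 0.1 km
BDM, PFO, GSC are mutually consistent (residuals ≈ 0); DUG is off by 14.6 km.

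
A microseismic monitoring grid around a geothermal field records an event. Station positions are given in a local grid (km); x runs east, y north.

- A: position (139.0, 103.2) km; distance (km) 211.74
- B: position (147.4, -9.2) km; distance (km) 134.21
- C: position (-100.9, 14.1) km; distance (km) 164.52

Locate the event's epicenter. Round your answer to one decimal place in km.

x ≈ 33.7 km, y ≈ -80.5 km

Circle about each station: (x − 139.0)² + (y − 103.2)² = 211.74²; (x − 147.4)² + (y + 9.2)² = 134.21²; (x + 100.9)² + (y − 14.1)² = 164.52².
Subtracting the A equation from the B and C equations removes the quadratic terms:
16.8 x − 224.8 y = 18661.66
-479.8 x − 178.2 y = -1824.62
Solving the 2×2 system: x ≈ 33.7, y ≈ -80.5 km.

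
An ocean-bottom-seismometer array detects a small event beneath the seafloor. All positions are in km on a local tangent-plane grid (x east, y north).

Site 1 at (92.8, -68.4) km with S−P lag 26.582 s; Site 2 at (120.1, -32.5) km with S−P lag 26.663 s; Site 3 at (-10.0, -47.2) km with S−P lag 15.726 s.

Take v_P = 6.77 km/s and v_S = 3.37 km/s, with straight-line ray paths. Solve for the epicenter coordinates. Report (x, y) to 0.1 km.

-35.9 km east, 55.1 km north

Distance from S−P lag: d = Δt · v_P v_S / (v_P − v_S) = Δt · (6.77·3.37)/(6.77−3.37) ≈ 6.7103·Δt.
So d_Site 1 = 178.37, d_Site 2 = 178.92, d_Site 3 = 105.53 km.
Circle about each station: (x − 92.8)² + (y + 68.4)² = 178.37²; (x − 120.1)² + (y + 32.5)² = 178.92²; (x + 10.0)² + (y + 47.2)² = 105.53².
Subtracting the Site 1 equation from the Site 2 and Site 3 equations removes the quadratic terms:
54.6 x + 71.8 y = 1993.35
-205.6 x + 42.4 y = 9716.72
Solving the 2×2 system: x ≈ -35.9, y ≈ 55.1 km.
Check against Site 1 (with the unrounded x, y): √((x − 92.8)²+(y + 68.4)²) = 178.35 ≈ 178.37 km. ✓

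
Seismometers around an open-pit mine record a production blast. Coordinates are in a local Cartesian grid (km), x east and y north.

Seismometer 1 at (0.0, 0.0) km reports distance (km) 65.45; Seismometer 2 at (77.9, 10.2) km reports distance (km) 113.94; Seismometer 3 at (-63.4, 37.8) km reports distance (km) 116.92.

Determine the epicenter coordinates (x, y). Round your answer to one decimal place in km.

-7.7 km east, -65.0 km north

Circle about each station: x² + y² = 65.45²; (x − 77.9)² + (y − 10.2)² = 113.94²; (x + 63.4)² + (y − 37.8)² = 116.92².
Subtracting pairs of circle equations eliminates x²+y² and gives linear equations (the radical axes):
155.8 x + 20.4 y = -2526.17
-126.8 x + 75.6 y = -3938.18
Solving the 2×2 system: x ≈ -7.7, y ≈ -65.0 km.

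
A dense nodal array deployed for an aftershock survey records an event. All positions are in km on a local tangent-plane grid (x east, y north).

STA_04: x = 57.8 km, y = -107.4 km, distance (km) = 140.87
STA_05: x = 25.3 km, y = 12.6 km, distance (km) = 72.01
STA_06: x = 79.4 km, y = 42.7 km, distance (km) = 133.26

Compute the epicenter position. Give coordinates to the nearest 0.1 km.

Circle about each station: (x − 57.8)² + (y + 107.4)² = 140.87²; (x − 25.3)² + (y − 12.6)² = 72.01²; (x − 79.4)² + (y − 42.7)² = 133.26².
Subtracting the STA_04 equation from the STA_05 and STA_06 equations removes the quadratic terms:
-65.0 x + 240.0 y = 582.17
43.2 x + 300.2 y = -4661.82
Solving the 2×2 system: x ≈ -43.3, y ≈ -9.3 km.
Check against STA_04 (with the unrounded x, y): √((x − 57.8)²+(y + 107.4)²) = 140.87 ≈ 140.87 km. ✓

(-43.3, -9.3)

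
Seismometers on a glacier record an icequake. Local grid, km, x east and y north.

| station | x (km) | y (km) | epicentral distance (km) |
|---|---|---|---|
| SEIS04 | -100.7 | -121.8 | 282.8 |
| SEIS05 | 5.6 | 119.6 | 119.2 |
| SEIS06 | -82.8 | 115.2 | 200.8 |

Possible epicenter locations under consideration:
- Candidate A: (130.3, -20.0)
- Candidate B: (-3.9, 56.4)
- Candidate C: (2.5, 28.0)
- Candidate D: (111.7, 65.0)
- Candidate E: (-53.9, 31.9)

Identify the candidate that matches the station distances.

For each candidate, compare |candidate − station| to the reported distance:
Candidate A: residuals SEIS04 30.4, SEIS05 68.0, SEIS06 51.6 → max 68.0 km
Candidate B: residuals SEIS04 80.0, SEIS05 55.3, SEIS06 102.4 → max 102.4 km
Candidate C: residuals SEIS04 100.9, SEIS05 27.5, SEIS06 78.8 → max 100.9 km
Candidate D: residuals SEIS04 0.1, SEIS05 0.1, SEIS06 0.1 → max 0.1 km
Candidate E: residuals SEIS04 122.1, SEIS05 13.2, SEIS06 112.6 → max 122.1 km
Only Candidate D has all residuals ≈ 0.

Candidate D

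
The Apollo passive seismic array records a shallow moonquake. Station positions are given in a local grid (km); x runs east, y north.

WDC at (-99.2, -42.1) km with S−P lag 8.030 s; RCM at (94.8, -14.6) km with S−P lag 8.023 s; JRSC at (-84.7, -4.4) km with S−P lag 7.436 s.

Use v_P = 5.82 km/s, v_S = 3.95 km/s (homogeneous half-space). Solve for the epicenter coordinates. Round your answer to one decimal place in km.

(-0.5, -40.0)

Distance from S−P lag: d = Δt · v_P v_S / (v_P − v_S) = Δt · (5.82·3.95)/(5.82−3.95) ≈ 12.2936·Δt.
So d_WDC = 98.72, d_RCM = 98.63, d_JRSC = 91.42 km.
Circle about each station: (x + 99.2)² + (y + 42.1)² = 98.72²; (x − 94.8)² + (y + 14.6)² = 98.63²; (x + 84.7)² + (y + 4.4)² = 91.42².
Subtracting pairs of circle equations eliminates x²+y² and gives linear equations (the radical axes):
388.0 x + 55.0 y = -2395.09
29.0 x + 75.4 y = -3031.58
Solving the 2×2 system: x ≈ -0.5, y ≈ -40.0 km.
Check against WDC (with the unrounded x, y): √((x + 99.2)²+(y + 42.1)²) = 98.72 ≈ 98.72 km. ✓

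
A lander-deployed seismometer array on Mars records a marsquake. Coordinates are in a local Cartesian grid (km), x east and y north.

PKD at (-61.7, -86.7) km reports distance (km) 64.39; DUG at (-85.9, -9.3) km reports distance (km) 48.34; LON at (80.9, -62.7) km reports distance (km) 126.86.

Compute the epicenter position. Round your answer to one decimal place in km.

(-40.5, -25.9)

Circle about each station: (x + 61.7)² + (y + 86.7)² = 64.39²; (x + 85.9)² + (y + 9.3)² = 48.34²; (x − 80.9)² + (y + 62.7)² = 126.86².
Subtracting the PKD equation from the DUG and LON equations removes the quadratic terms:
-48.4 x + 154.8 y = -2049.16
285.2 x + 48.0 y = -12795.07
Solving the 2×2 system: x ≈ -40.5, y ≈ -25.9 km.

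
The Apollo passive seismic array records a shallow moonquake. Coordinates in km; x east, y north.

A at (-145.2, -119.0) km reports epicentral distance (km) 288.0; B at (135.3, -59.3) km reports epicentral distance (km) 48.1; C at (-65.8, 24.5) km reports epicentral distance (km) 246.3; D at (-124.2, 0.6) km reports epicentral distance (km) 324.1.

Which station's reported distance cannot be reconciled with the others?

D

Solve using three stations at a time. Using A, B, C (subtract circle equations pairwise → linear system) gives (x, y) ≈ (142.5, -106.9).
Distances from that point to each station vs reported:
  A: calculated 288.0 vs reported 288.0 → residual 0.0 km
  B: calculated 48.1 vs reported 48.1 → residual 0.0 km
  C: calculated 246.3 vs reported 246.3 → residual 0.0 km
  D: calculated 287.6 vs reported 324.1 → residual 36.5 km
A, B, C are mutually consistent (residuals ≈ 0); D is off by 36.5 km.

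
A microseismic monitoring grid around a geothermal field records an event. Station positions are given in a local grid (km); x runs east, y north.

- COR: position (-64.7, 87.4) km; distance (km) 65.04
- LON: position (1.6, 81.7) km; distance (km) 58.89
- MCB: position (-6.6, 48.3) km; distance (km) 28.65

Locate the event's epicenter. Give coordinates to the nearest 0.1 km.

(-30.3, 32.2)

Circle about each station: (x + 64.7)² + (y − 87.4)² = 65.04²; (x − 1.6)² + (y − 81.7)² = 58.89²; (x + 6.6)² + (y − 48.3)² = 28.65².
Subtracting the COR equation from the LON and MCB equations removes the quadratic terms:
132.6 x − 11.4 y = -4385.23
116.2 x − 78.2 y = -6039.02
Solving the 2×2 system: x ≈ -30.3, y ≈ 32.2 km.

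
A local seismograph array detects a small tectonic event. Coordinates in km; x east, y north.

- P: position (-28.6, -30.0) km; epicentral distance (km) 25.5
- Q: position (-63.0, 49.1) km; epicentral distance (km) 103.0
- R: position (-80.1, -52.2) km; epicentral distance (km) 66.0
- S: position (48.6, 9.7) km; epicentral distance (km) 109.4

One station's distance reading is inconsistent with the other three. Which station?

R

Solve using three stations at a time. Using P, Q, S (subtract circle equations pairwise → linear system) gives (x, y) ≈ (-41.9, -51.7).
Distances from that point to each station vs reported:
  P: calculated 25.5 vs reported 25.5 → residual 0.0 km
  Q: calculated 103.0 vs reported 103.0 → residual 0.0 km
  R: calculated 38.2 vs reported 66.0 → residual 27.8 km
  S: calculated 109.4 vs reported 109.4 → residual 0.0 km
P, Q, S are mutually consistent (residuals ≈ 0); R is off by 27.8 km.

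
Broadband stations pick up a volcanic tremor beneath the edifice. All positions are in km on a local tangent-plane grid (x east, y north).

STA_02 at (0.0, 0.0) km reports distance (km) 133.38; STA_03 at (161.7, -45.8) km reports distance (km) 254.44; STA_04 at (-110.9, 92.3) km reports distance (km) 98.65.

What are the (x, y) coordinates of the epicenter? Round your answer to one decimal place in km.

-20.5 km east, 131.8 km north

Circle about each station: x² + y² = 133.38²; (x − 161.7)² + (y + 45.8)² = 254.44²; (x + 110.9)² + (y − 92.3)² = 98.65².
Subtracting the STA_02 equation from the STA_03 and STA_04 equations removes the quadratic terms:
323.4 x − 91.6 y = -18704.96
-221.8 x + 184.6 y = 28876.50
Solving the 2×2 system: x ≈ -20.5, y ≈ 131.8 km.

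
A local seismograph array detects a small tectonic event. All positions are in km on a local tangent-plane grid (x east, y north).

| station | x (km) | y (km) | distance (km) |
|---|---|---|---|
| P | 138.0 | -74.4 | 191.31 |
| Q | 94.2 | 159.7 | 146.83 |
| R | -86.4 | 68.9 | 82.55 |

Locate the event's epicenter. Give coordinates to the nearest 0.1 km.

Circle about each station: (x − 138.0)² + (y + 74.4)² = 191.31²; (x − 94.2)² + (y − 159.7)² = 146.83²; (x + 86.4)² + (y − 68.9)² = 82.55².
Subtracting the P equation from the Q and R equations removes the quadratic terms:
-87.6 x + 468.2 y = 24838.84
-448.8 x + 286.6 y = 17417.82
Solving the 2×2 system: x ≈ -5.6, y ≈ 52.0 km.
Check against P (with the unrounded x, y): √((x − 138.0)²+(y + 74.4)²) = 191.31 ≈ 191.31 km. ✓

(-5.6, 52.0)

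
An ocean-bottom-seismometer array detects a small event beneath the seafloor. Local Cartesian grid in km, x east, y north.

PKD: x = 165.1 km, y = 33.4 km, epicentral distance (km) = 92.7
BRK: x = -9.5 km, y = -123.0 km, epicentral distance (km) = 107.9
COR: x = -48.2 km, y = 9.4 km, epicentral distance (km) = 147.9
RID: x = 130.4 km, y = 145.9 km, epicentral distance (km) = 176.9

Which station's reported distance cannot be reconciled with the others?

BRK

Solve using three stations at a time. Using PKD, COR, RID (subtract circle equations pairwise → linear system) gives (x, y) ≈ (95.1, -27.5).
Distances from that point to each station vs reported:
  PKD: calculated 92.8 vs reported 92.7 → residual 0.1 km
  BRK: calculated 141.6 vs reported 107.9 → residual 33.7 km
  COR: calculated 148.0 vs reported 147.9 → residual 0.1 km
  RID: calculated 176.9 vs reported 176.9 → residual 0.0 km
PKD, COR, RID are mutually consistent (residuals ≈ 0); BRK is off by 33.7 km.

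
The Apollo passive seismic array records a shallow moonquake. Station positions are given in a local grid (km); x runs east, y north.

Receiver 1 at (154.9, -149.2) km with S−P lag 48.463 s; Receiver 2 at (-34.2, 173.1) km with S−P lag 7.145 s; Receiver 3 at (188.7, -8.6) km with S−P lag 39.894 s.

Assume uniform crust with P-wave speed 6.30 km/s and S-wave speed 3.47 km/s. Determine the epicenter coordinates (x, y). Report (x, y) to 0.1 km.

Distance from S−P lag: d = Δt · v_P v_S / (v_P − v_S) = Δt · (6.30·3.47)/(6.30−3.47) ≈ 7.7247·Δt.
So d_Receiver 1 = 374.36, d_Receiver 2 = 55.19, d_Receiver 3 = 308.17 km.
Circle about each station: (x − 154.9)² + (y + 149.2)² = 374.36²; (x + 34.2)² + (y − 173.1)² = 55.19²; (x − 188.7)² + (y + 8.6)² = 308.17².
Subtracting the Receiver 1 equation from the Receiver 2 and Receiver 3 equations removes the quadratic terms:
-378.2 x + 644.6 y = 121978.07
67.6 x + 281.2 y = 34603.66
Solving the 2×2 system: x ≈ -80.0, y ≈ 142.3 km.

x ≈ -80.0 km, y ≈ 142.3 km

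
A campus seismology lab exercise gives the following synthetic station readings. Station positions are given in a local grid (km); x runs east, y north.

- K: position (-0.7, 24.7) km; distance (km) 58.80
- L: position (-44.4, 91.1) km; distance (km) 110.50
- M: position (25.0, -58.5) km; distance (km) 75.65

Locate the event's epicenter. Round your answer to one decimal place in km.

Circle about each station: (x + 0.7)² + (y − 24.7)² = 58.80²; (x + 44.4)² + (y − 91.1)² = 110.50²; (x − 25.0)² + (y + 58.5)² = 75.65².
Subtracting the K equation from the L and M equations removes the quadratic terms:
-87.4 x + 132.8 y = 907.18
51.4 x − 166.4 y = 1171.19
Solving the 2×2 system: x ≈ -39.7, y ≈ -19.3 km.
Check against K (with the unrounded x, y): √((x + 0.7)²+(y − 24.7)²) = 58.81 ≈ 58.80 km. ✓

x ≈ -39.7 km, y ≈ -19.3 km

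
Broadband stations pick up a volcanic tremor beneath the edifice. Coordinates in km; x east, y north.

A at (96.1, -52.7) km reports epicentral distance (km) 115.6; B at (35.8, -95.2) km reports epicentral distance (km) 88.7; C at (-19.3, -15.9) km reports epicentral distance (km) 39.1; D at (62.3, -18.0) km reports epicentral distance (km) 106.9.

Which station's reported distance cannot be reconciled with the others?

A

Solve using three stations at a time. Using B, C, D (subtract circle equations pairwise → linear system) gives (x, y) ≈ (-40.0, -49.1).
Distances from that point to each station vs reported:
  A: calculated 136.1 vs reported 115.6 → residual 20.5 km
  B: calculated 88.7 vs reported 88.7 → residual 0.0 km
  C: calculated 39.1 vs reported 39.1 → residual 0.0 km
  D: calculated 106.9 vs reported 106.9 → residual 0.0 km
B, C, D are mutually consistent (residuals ≈ 0); A is off by 20.5 km.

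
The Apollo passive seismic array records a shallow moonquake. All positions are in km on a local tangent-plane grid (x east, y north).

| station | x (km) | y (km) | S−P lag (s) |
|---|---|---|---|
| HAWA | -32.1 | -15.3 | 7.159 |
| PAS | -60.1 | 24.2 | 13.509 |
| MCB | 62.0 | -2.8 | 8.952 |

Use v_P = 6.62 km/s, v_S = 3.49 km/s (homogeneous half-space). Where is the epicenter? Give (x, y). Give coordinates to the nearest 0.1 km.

Distance from S−P lag: d = Δt · v_P v_S / (v_P − v_S) = Δt · (6.62·3.49)/(6.62−3.49) ≈ 7.3814·Δt.
So d_HAWA = 52.84, d_PAS = 99.72, d_MCB = 66.08 km.
Circle about each station: (x + 32.1)² + (y + 15.3)² = 52.84²; (x + 60.1)² + (y − 24.2)² = 99.72²; (x − 62.0)² + (y + 2.8)² = 66.08².
Subtracting the HAWA equation from the PAS and MCB equations removes the quadratic terms:
-56.0 x + 79.0 y = -4218.86
188.2 x + 25.0 y = 1012.84
Solving the 2×2 system: x ≈ 11.4, y ≈ -45.3 km.

x ≈ 11.4 km, y ≈ -45.3 km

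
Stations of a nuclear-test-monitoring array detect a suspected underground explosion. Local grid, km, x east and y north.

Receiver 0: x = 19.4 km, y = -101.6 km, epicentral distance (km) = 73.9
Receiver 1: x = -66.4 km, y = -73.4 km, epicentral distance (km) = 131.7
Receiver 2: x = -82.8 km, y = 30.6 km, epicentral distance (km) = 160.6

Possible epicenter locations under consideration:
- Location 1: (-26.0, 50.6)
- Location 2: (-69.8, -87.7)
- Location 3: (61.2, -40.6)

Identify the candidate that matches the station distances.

Location 3

For each candidate, compare |candidate − station| to the reported distance:
Location 1: residuals Receiver 0 84.9, Receiver 1 1.3, Receiver 2 100.4 → max 100.4 km
Location 2: residuals Receiver 0 16.4, Receiver 1 117.0, Receiver 2 41.6 → max 117.0 km
Location 3: residuals Receiver 0 0.0, Receiver 1 0.0, Receiver 2 0.0 → max 0.0 km
Only Location 3 has all residuals ≈ 0.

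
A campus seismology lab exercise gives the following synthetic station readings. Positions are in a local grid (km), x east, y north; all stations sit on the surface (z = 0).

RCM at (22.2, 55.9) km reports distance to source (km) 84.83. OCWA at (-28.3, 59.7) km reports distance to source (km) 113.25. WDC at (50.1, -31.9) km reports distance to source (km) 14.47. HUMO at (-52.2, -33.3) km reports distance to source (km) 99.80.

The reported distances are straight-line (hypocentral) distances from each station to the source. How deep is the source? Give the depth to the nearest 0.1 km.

z ≈ 11.9 km

Each station gives a sphere (x−x_i)² + (y−y_i)² + z² = d_i² (stations at z=0).
Subtracting the RCM sphere from OCWA and WDC: z² cancels, leaving linear equations in x and y:
-101.0 x + 7.6 y = -4882.10
55.8 x − 175.6 y = 6896.72
Solving: x ≈ 46.494, y ≈ -24.501 km (keep extra digits for the depth step; rounded: 46.5, -24.5).
Then from the RCM sphere: z² = 84.83² − (x − 22.2)² − (y − 55.9)² with x = 46.494, y = -24.501, so z ≈ 11.900 ≈ 11.9 km.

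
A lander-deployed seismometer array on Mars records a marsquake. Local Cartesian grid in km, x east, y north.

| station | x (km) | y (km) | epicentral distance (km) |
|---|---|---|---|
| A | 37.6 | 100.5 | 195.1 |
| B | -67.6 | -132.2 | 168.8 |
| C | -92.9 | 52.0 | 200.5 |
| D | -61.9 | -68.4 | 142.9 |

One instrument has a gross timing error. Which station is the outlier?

Solve using three stations at a time. Using B, C, D (subtract circle equations pairwise → linear system) gives (x, y) ≈ (79.6, -49.9).
Distances from that point to each station vs reported:
  A: calculated 156.2 vs reported 195.1 → residual 38.9 km
  B: calculated 168.6 vs reported 168.8 → residual 0.2 km
  C: calculated 200.3 vs reported 200.5 → residual 0.2 km
  D: calculated 142.7 vs reported 142.9 → residual 0.2 km
B, C, D are mutually consistent (residuals ≈ 0); A is off by 38.9 km.

A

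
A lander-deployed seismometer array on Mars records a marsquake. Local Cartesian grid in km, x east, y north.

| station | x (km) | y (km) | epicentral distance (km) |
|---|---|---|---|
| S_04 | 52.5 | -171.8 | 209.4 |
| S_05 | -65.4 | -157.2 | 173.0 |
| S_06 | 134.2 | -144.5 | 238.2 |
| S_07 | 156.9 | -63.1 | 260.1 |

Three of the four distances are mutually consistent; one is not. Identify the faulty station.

S_07

Solve using three stations at a time. Using S_04, S_05, S_06 (subtract circle equations pairwise → linear system) gives (x, y) ≈ (-43.3, 14.7).
Distances from that point to each station vs reported:
  S_04: calculated 209.6 vs reported 209.4 → residual 0.2 km
  S_05: calculated 173.3 vs reported 173.0 → residual 0.3 km
  S_06: calculated 238.4 vs reported 238.2 → residual 0.2 km
  S_07: calculated 214.8 vs reported 260.1 → residual 45.3 km
S_04, S_05, S_06 are mutually consistent (residuals ≈ 0); S_07 is off by 45.3 km.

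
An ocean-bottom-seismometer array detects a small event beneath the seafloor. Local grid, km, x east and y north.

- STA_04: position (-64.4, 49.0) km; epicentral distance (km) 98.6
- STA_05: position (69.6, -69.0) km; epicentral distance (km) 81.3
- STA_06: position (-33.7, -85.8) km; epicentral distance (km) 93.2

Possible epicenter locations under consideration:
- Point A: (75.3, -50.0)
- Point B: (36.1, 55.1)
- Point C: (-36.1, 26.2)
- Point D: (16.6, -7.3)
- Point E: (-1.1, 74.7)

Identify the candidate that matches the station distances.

Point D

For each candidate, compare |candidate − station| to the reported distance:
Point A: residuals STA_04 72.6, STA_05 61.5, STA_06 21.5 → max 72.6 km
Point B: residuals STA_04 2.1, STA_05 47.2, STA_06 64.0 → max 64.0 km
Point C: residuals STA_04 62.3, STA_05 61.0, STA_06 18.8 → max 62.3 km
Point D: residuals STA_04 0.0, STA_05 0.0, STA_06 0.0 → max 0.0 km
Point E: residuals STA_04 30.3, STA_05 78.9, STA_06 70.6 → max 78.9 km
Only Point D has all residuals ≈ 0.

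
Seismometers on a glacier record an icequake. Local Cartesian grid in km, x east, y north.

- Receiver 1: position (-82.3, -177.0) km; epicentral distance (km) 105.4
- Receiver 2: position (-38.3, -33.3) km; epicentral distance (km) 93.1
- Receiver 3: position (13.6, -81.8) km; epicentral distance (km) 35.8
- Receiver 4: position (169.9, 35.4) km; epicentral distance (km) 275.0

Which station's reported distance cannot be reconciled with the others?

Solve using three stations at a time. Using Receiver 1, Receiver 2, Receiver 3 (subtract circle equations pairwise → linear system) gives (x, y) ≈ (3.9, -116.3).
Distances from that point to each station vs reported:
  Receiver 1: calculated 105.4 vs reported 105.4 → residual 0.0 km
  Receiver 2: calculated 93.1 vs reported 93.1 → residual 0.0 km
  Receiver 3: calculated 35.8 vs reported 35.8 → residual 0.0 km
  Receiver 4: calculated 224.9 vs reported 275.0 → residual 50.1 km
Receiver 1, Receiver 2, Receiver 3 are mutually consistent (residuals ≈ 0); Receiver 4 is off by 50.1 km.

Receiver 4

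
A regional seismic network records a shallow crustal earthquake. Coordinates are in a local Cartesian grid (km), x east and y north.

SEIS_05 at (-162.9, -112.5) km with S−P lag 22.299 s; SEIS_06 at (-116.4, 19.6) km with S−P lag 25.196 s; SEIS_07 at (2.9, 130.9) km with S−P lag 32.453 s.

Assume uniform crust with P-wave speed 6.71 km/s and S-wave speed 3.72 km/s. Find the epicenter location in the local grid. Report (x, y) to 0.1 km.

Distance from S−P lag: d = Δt · v_P v_S / (v_P − v_S) = Δt · (6.71·3.72)/(6.71−3.72) ≈ 8.3482·Δt.
So d_SEIS_05 = 186.16, d_SEIS_06 = 210.34, d_SEIS_07 = 270.93 km.
Circle about each station: (x + 162.9)² + (y + 112.5)² = 186.16²; (x + 116.4)² + (y − 19.6)² = 210.34²; (x − 2.9)² + (y − 130.9)² = 270.93².
Subtracting the SEIS_05 equation from the SEIS_06 and SEIS_07 equations removes the quadratic terms:
93.0 x + 264.2 y = -34846.91
331.6 x + 486.8 y = -60796.96
Solving the 2×2 system: x ≈ 21.3, y ≈ -139.4 km.
Check against SEIS_05 (with the unrounded x, y): √((x + 162.9)²+(y + 112.5)²) = 186.13 ≈ 186.16 km. ✓

21.3 km east, -139.4 km north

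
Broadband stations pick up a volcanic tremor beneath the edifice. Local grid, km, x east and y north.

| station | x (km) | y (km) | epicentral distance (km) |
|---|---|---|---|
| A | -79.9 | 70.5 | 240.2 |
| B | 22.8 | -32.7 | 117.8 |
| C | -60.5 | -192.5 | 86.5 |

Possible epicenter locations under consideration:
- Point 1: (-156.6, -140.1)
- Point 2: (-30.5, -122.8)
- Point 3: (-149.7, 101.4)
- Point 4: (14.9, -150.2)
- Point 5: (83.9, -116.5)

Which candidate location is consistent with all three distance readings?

Point 4

For each candidate, compare |candidate − station| to the reported distance:
Point 1: residuals A 16.1, B 91.3, C 23.0 → max 91.3 km
Point 2: residuals A 40.7, B 13.1, C 10.6 → max 40.7 km
Point 3: residuals A 163.9, B 100.7, C 220.6 → max 220.6 km
Point 4: residuals A 0.0, B 0.0, C 0.0 → max 0.0 km
Point 5: residuals A 8.4, B 14.1, C 76.7 → max 76.7 km
Only Point 4 has all residuals ≈ 0.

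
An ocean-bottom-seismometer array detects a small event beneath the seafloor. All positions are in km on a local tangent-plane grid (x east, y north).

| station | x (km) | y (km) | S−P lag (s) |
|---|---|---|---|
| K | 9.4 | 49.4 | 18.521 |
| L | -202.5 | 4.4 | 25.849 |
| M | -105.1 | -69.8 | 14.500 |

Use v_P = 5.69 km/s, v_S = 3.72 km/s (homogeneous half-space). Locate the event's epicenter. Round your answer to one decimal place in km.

Distance from S−P lag: d = Δt · v_P v_S / (v_P − v_S) = Δt · (5.69·3.72)/(5.69−3.72) ≈ 10.7446·Δt.
So d_K = 199.00, d_L = 277.74, d_M = 155.80 km.
Circle about each station: (x − 9.4)² + (y − 49.4)² = 199.00²; (x + 202.5)² + (y − 4.4)² = 277.74²; (x + 105.1)² + (y + 69.8)² = 155.80².
Subtracting the K equation from the L and M equations removes the quadratic terms:
-423.8 x − 90.0 y = 958.38
-229.0 x − 238.4 y = 28716.69
Solving the 2×2 system: x ≈ 29.3, y ≈ -148.6 km.
Check against K (with the unrounded x, y): √((x − 9.4)²+(y − 49.4)²) = 198.99 ≈ 199.00 km. ✓

29.3 km east, -148.6 km north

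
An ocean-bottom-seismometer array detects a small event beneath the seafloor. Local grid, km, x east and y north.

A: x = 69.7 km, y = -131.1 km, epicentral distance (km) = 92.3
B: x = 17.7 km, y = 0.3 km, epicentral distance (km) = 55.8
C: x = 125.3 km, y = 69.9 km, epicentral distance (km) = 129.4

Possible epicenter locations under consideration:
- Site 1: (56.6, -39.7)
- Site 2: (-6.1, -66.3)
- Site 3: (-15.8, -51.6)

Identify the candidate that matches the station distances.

Site 1

For each candidate, compare |candidate − station| to the reported distance:
Site 1: residuals A 0.0, B 0.0, C 0.0 → max 0.0 km
Site 2: residuals A 7.4, B 14.9, C 59.9 → max 59.9 km
Site 3: residuals A 24.4, B 6.0, C 56.8 → max 56.8 km
Only Site 1 has all residuals ≈ 0.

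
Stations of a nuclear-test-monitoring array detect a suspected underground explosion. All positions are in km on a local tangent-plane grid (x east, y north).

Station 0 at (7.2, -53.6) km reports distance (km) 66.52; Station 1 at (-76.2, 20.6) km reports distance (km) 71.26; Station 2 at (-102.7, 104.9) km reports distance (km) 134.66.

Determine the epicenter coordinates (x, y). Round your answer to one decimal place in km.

x ≈ -5.5 km, y ≈ 11.7 km

Circle about each station: (x − 7.2)² + (y + 53.6)² = 66.52²; (x + 76.2)² + (y − 20.6)² = 71.26²; (x + 102.7)² + (y − 104.9)² = 134.66².
Subtracting pairs of circle equations eliminates x²+y² and gives linear equations (the radical axes):
-166.8 x + 148.4 y = 2652.92
-219.8 x + 317.0 y = 4918.09
Solving the 2×2 system: x ≈ -5.5, y ≈ 11.7 km.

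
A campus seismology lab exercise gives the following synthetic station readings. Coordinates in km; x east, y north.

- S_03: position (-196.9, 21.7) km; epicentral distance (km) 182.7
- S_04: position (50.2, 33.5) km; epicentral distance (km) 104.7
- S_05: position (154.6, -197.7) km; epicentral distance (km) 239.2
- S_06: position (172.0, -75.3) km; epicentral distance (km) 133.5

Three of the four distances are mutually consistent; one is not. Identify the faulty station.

Solve using three stations at a time. Using S_03, S_04, S_05 (subtract circle equations pairwise → linear system) gives (x, y) ≈ (-24.8, -39.5).
Distances from that point to each station vs reported:
  S_03: calculated 182.7 vs reported 182.7 → residual 0.0 km
  S_04: calculated 104.7 vs reported 104.7 → residual 0.0 km
  S_05: calculated 239.2 vs reported 239.2 → residual 0.0 km
  S_06: calculated 200.0 vs reported 133.5 → residual 66.5 km
S_03, S_04, S_05 are mutually consistent (residuals ≈ 0); S_06 is off by 66.5 km.

S_06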